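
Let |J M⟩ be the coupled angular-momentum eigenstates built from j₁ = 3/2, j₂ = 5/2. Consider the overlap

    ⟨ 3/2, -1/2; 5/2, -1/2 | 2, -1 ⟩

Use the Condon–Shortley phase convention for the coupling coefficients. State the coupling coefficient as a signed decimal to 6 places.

-0.545545  (= −√(25/84))

j₁+j₂−J=2  J+j₁−j₂=1  J−j₁+j₂=3  j₁+j₂+J+1=7
(j₁±m₁, j₂±m₂, J±M) = (1,2,2,3,1,3)
P² = 12/7
sum k=1..2:
  [1] −1/2 = -1/2
  [2] +1/12 = 1/12
S = -5/12
C² = P²·S² = 25/84 ; C = -0.545545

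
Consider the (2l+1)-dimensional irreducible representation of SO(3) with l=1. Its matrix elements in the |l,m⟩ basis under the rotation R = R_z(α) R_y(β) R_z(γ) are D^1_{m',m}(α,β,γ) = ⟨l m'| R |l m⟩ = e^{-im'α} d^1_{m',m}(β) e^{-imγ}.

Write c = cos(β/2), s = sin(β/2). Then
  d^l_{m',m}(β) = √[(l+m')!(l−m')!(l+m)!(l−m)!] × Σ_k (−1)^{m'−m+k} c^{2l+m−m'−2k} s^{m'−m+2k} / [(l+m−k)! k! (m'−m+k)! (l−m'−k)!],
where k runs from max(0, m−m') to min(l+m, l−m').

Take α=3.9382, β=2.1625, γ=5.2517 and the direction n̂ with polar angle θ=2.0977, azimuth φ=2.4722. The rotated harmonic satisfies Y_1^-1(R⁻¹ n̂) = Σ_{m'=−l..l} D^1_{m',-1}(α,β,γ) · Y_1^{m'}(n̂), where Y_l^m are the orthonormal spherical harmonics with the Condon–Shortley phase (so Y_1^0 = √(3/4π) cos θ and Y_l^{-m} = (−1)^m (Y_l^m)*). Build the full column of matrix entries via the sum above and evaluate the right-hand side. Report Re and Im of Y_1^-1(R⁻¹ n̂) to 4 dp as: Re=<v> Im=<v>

Re=0.3199 Im=0.0437

Need the full column D^1_{m',-1} for m'=−1..1 at α=3.9382, β=2.1625, γ=5.2517.
cos(β/2)=0.470226, sin(β/2)=0.882546
d^1_{-1,-1}: single k=0 term ⇒ +0.221112;  D = -0.215041+0.051458i
d^1_{0,-1}: single k=0 term ⇒ -0.586893;  D = -0.301396+0.503591i
d^1_{1,-1}: single k=0 term ⇒ +0.778888;  D = +0.198201+0.753248i
Y_1^{m'}(θ=2.0977,φ=2.4722) and Σ D·Y over m':
  (-0.2150+0.0515i)·(-0.2342-0.1853i)  (-0.3014+0.5036i)·(-0.2457+0.0000i)  (+0.1982+0.7532i)·(+0.2342-0.1853i)
Y_1^-1(R⁻¹ n̂) = +0.319945+0.043740i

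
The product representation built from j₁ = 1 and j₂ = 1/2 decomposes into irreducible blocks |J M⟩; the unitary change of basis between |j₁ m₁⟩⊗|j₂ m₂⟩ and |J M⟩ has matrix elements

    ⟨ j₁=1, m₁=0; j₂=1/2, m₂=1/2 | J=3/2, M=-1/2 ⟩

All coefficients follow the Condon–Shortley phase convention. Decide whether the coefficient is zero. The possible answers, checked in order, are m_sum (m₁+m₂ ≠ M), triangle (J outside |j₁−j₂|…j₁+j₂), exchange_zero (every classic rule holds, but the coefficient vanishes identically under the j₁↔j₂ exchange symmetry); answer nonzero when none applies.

m-sum: m₁+m₂ = 0+1/2 = 1/2, M = -1/2  ✗ ⇒ coefficient is 0

m_sum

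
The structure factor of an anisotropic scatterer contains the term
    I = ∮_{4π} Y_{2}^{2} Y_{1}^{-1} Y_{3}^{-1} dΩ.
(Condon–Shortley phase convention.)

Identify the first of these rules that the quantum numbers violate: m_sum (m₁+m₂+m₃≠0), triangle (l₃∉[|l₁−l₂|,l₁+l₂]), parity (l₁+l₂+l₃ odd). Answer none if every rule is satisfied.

m₁+m₂+m₃ = 2 − 1 − 1 = 0  ✓
triangle: |2−1|=1 ≤ l₃=3 ≤ 2+1=3  ✓
parity: l₁+l₂+l₃ = 6 is even  ✓

none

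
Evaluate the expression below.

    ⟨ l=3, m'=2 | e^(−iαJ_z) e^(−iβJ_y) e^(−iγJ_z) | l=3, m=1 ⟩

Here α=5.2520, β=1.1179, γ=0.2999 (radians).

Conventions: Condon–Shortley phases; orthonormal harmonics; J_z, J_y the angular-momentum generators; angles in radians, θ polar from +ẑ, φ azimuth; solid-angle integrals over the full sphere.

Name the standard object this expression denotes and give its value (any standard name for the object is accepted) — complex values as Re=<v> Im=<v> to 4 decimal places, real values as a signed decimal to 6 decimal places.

This is a Wigner D-matrix element — the rotation-matrix element ⟨l m'| R(α,β,γ) |l m⟩ in the angular-momentum basis.
D^3_{2,1}(5.2520,1.1179,0.2999) = e^{-i·2·5.2520}·d^3_{2,1}(1.1179)·e^{-i·1·0.2999}. Compute d first:
Half-angle: c=0.847812, s=0.530296. N=√(120·1·24·2)=75.894664
k∈{0,1} keeps every argument non-negative
  k=0: (−1)^1·75.8947/(24)·0.8478^5·0.5303^1 = -0.734543
  k=1: (−1)^2·75.8947/(12)·0.8478^3·0.5303^3 = +0.574758
d^3_{2,1}(1.1179) = -0.734543 +0.574758 = -0.159785
Phases: e^{-i·(2)·5.2520}=-0.472014+0.881591i, e^{-i·(1)·0.2999}=+0.955366-0.295425i ⇒ D=+0.030440-0.156859i

Wigner D-matrix element, Re=0.0304 Im=-0.1569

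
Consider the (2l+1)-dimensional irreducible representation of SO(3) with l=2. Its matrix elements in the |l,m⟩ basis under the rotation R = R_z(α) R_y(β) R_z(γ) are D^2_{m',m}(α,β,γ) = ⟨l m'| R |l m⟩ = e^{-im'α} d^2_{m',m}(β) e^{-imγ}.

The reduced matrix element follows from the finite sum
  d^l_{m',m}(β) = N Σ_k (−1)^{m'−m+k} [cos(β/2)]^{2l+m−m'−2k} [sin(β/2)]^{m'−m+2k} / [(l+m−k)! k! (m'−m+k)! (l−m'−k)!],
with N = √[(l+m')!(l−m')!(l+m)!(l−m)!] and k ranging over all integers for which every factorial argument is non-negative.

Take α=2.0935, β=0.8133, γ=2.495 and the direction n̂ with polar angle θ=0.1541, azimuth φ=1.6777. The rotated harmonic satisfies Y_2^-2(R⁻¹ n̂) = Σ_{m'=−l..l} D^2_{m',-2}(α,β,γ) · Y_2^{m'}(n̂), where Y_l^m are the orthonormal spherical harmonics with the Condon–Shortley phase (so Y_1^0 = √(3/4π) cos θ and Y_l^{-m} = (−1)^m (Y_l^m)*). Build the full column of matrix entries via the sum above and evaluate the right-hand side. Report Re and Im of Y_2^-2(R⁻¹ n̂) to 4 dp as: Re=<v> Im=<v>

Re=0.0119 Im=-0.1502

Need the full column D^2_{m',-2} for m'=−2..2 at α=2.0935, β=0.8133, γ=2.4950.
cos(β/2)=0.918451, sin(β/2)=0.395535
d^2_{-2,-2}: single k=0 term ⇒ +0.711580;  D = -0.689849+0.174515i
d^2_{-1,-2}: single k=0 term ⇒ -0.612890;  D = -0.426866-0.439795i
d^2_{0,-2}: single k=0 term ⇒ +0.323264;  D = +0.088593-0.310887i
d^2_{1,-2}: single k=0 term ⇒ -0.113668;  D = +0.110271-0.027581i
d^2_{2,-2}: single k=0 term ⇒ +0.024476;  D = +0.017000+0.017609i
Y_2^{m'}(θ=0.1541,φ=1.6777) and Σ D·Y over m':
  (-0.6898+0.1745i)·(-0.0089+0.0019i)  (-0.4269-0.4398i)·(-0.0125-0.1165i)  (+0.0886-0.3109i)·(+0.6085+0.0000i)  (+0.1103-0.0276i)·(+0.0125-0.1165i)  (+0.0170+0.0176i)·(-0.0089-0.0019i)
Y_2^-2(R⁻¹ n̂) = +0.011853-0.150207i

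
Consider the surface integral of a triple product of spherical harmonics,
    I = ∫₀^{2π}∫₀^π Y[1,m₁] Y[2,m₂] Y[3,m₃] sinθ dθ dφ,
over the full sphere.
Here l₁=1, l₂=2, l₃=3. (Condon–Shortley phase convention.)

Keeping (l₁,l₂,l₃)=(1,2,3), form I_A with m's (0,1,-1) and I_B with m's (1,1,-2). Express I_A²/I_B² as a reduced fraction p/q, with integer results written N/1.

Shared (l₁,l₂,l₃)=(1,2,3): N and (l;000)² cancel in I_A²/I_B².
A: Δ = 0!·2!·4!/7! = 1/105; Racah Σ t=0..0: t=0:+1/6 = 1/6; ⇒ 3j(1 2 3; 0 1 -1)² = 8/105, sgn +1
B: Δ = 0!·2!·4!/7! = 1/105; Racah Σ t=0..0: t=0:+1/12 = 1/12; ⇒ 3j(1 2 3; 1 1 -2)² = 2/21, sgn -1
I_A²/I_B² = (8/105)/(2/21) = 4/5

4/5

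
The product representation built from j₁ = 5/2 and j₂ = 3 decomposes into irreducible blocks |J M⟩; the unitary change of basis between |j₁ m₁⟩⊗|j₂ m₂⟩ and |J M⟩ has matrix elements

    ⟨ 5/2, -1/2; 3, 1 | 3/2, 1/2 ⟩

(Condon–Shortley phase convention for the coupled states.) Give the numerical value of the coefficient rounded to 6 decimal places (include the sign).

−√(1/105) ≈ -0.097590

√[4·4!1!2!/8! · 2!3!4!2!2!1!] = √(192/35)
  +(−1)^2/∏(2,2,1,2,0,0)! = 1/8  (running 1/8)
  +(−1)^3/∏(3,1,0,1,1,1)! = -1/6  (running -1/24)
⟨..|..⟩ = √(192/35)·(-1/24) = -0.097590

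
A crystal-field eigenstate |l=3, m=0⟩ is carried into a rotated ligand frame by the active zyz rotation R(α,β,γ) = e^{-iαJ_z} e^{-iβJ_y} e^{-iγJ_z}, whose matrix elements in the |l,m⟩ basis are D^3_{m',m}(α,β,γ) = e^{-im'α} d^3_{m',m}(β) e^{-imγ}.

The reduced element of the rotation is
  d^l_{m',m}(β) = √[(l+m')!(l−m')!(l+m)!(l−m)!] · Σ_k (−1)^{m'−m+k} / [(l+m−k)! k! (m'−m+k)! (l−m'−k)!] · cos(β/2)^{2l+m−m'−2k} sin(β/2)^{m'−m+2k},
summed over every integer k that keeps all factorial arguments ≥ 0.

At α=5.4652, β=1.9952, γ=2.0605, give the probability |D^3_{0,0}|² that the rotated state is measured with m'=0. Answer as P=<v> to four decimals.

P=0.1963

First d^3_{0,0}(β=1.9952), then the phase factors e^{-i(0)α} and e^{-i(0)γ}:
c=cos(1.995200/2)=0.542320, s=sin(1.995200/2)=0.840172; N=√[6·6·6·6]=36.000000
The bounds max(0,m−m')=0 and min(l+m,l−m')=3 give 4 terms
  k=0: (−1)^0·36.0000/(36)·0.5423^6·0.8402^0 = +0.025441
  k=1: (−1)^1·36.0000/(4)·0.5423^4·0.8402^2 = -0.549544
  k=2: (−1)^2·36.0000/(4)·0.5423^2·0.8402^4 = +1.318945
  k=3: (−1)^3·36.0000/(36)·0.5423^0·0.8402^6 = -0.351729
d^3_{0,0}(1.9952) = +0.025441 -0.549544 +1.318945 -0.351729 = +0.443113
|D^3_{0,0}|² = |d^3_{0,0}(β)|² = (+0.443113)² = 0.196349 (the z-rotation phases have unit modulus)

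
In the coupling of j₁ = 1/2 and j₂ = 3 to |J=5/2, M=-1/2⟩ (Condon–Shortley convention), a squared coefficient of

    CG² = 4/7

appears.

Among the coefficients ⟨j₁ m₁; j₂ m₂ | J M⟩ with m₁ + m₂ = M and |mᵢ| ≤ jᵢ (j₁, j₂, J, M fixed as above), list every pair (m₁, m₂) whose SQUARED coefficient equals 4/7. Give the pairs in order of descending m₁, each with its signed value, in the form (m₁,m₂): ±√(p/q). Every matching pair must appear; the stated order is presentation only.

(1/2,-1): +√(4/7)

Admissible pairs with m₁+m₂ = M = -1/2: (-1/2,0), (1/2,-1)
  (m₁,m₂)=(1/2,-1): CG² = 4/7, CG = +√(4/7)   ← matches the target
  (m₁,m₂)=(-1/2,0): CG² = 3/7, CG = −√(3/7)
Pairs with CG² = 4/7: (1/2,-1): +√(4/7)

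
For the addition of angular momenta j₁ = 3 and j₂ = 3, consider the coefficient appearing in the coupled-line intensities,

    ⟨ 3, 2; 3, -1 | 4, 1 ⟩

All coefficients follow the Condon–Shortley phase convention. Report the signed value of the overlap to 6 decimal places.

√[9·2!4!4!/11! · 5!1!2!4!5!3!] = √(82944/77)
  +(−1)^0/∏(0,2,1,2,3,2)! = 1/48  (running 1/48)
  +(−1)^1/∏(1,1,0,1,4,3)! = -1/144  (running 1/72)
⟨..|..⟩ = √(82944/77)·(1/72) = +0.455842

+0.455842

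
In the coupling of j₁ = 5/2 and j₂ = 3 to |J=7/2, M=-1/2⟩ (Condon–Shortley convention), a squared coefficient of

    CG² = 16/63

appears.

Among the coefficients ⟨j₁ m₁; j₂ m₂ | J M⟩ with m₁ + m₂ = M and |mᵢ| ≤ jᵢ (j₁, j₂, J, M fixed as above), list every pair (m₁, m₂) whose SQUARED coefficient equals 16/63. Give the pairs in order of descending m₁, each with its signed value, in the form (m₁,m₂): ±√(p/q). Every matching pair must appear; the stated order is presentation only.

(-5/2,2): +√(16/63)

Admissible pairs with m₁+m₂ = M = -1/2: (-5/2,2), (-3/2,1), (-1/2,0), (1/2,-1), (3/2,-2), (5/2,-3)
  (m₁,m₂)=(5/2,-3): CG² = 2/21, CG = +√(2/21)
  (m₁,m₂)=(3/2,-2): CG² = 20/63, CG = +√(20/63)
  (m₁,m₂)=(1/2,-1): CG² = 1/63, CG = −√(1/63)
  (m₁,m₂)=(-1/2,0): CG² = 4/21, CG = −√(4/21)
  (m₁,m₂)=(-3/2,1): CG² = 8/63, CG = +√(8/63)
  (m₁,m₂)=(-5/2,2): CG² = 16/63, CG = +√(16/63)   ← matches the target
Pairs with CG² = 16/63: (-5/2,2): +√(16/63)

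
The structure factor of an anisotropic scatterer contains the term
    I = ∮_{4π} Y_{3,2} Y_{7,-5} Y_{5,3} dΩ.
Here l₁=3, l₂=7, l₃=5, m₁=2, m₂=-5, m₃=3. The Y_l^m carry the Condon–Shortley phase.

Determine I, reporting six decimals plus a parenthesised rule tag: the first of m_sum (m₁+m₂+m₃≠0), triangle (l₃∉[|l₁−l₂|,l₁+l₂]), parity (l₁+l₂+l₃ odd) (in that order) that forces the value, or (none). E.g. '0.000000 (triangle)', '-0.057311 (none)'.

l₁+l₂+l₃=15 is odd: 3j(l;000)=0 ⇒ I=0

0.000000 (parity)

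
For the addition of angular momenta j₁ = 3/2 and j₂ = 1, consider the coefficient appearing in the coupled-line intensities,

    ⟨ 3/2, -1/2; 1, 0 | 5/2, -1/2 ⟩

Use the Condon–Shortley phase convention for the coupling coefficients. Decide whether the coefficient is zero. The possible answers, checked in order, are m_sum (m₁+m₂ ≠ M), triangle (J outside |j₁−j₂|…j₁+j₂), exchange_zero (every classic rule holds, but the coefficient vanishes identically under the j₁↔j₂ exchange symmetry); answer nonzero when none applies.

nonzero

m-sum: m₁+m₂ = -1/2+0 = -1/2, M = -1/2  ✓
triangle: |j₁−j₂| = 1/2 ≤ J = 5/2 ≤ j₁+j₂ = 5/2  ✓
exchange: j₁≠j₂ or m₁≠m₂ — the exchange symmetry imposes no constraint here
value check: CG = +√(3/5) = +0.774597 ≠ 0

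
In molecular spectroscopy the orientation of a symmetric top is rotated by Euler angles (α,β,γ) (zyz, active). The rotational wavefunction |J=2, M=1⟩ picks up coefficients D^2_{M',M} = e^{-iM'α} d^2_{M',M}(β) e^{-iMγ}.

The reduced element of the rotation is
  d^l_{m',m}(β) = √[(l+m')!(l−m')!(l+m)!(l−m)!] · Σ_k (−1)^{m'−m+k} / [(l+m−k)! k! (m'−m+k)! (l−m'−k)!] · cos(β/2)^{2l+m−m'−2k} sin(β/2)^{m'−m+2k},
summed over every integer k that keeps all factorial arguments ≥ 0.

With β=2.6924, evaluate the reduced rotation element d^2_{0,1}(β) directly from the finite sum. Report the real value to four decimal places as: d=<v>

d=-0.4791

d^2_{0,1}(β=2.6924) via the finite sum:
With c≡cos(β/2)=0.222713 and s≡sin(β/2)=0.974884, N=[2·2·6·1]^{1/2}=4.898979
The bounds max(0,m−m')=1 and min(l+m,l−m')=2 give 2 terms
  k=1: (−1)^0·4.8990/(2)·0.2227^3·0.9749^1 = +0.026379
  k=2: (−1)^1·4.8990/(2)·0.2227^1·0.9749^3 = -0.505452
d^2_{0,1}(2.6924) = +0.026379 -0.505452 = -0.479073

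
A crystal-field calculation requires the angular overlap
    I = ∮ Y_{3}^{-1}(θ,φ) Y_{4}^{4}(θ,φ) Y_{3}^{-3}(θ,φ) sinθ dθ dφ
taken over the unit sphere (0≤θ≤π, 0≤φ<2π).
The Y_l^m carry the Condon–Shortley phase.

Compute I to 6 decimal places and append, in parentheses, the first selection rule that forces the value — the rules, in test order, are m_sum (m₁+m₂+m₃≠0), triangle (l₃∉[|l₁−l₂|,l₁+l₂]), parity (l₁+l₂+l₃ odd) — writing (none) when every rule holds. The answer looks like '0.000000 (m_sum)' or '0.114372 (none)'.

Rules hold: Σm=0, L=10 even, 1≤3≤7.
N = 7·9·7 = 441
Δ = 4!·2!·4!/11! = 1/34650
Racah Σ t=1..3: t=1:−1/72 t=2:+1/16 t=3:−1/72 = 5/144
⇒ 3j(3 4 3; 0 0 0)² = 2/77, sgn -1
Racah Σ t=4..4: t=4:+1/1152 = 1/1152
⇒ 3j(3 4 3; -1 4 -3)² = 1/33, sgn +1
4πI² = N·(3j₀)²·(3jₘ)² = 42/121
I = -1·√(0.347107/4π) = -0.16619847
No selection rule forces the value: the integral is nonzero (none).

-0.166198 (none)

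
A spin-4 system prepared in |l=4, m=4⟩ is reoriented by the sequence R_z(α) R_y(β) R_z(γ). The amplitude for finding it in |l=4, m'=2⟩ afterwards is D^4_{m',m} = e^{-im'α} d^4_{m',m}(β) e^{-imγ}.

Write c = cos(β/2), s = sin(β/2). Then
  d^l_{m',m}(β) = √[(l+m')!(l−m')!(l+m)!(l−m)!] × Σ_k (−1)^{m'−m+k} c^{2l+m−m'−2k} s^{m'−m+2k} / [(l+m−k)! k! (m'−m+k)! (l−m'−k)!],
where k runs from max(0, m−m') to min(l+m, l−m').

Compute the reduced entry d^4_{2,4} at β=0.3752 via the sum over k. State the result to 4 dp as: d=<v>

d=0.1655

d^4_{2,4}(β=0.3752) via the finite sum:
c=cos(0.375200/2)=0.982455, s=sin(0.375200/2)=0.186502; N=√[720·2·40320·1]=7619.763776
k∈{2} keeps every argument non-negative
  k=2: (−1)^0·7619.7638/(1440)·0.9825^6·0.1865^2 = +0.165508
d^4_{2,4}(0.3752) = +0.165508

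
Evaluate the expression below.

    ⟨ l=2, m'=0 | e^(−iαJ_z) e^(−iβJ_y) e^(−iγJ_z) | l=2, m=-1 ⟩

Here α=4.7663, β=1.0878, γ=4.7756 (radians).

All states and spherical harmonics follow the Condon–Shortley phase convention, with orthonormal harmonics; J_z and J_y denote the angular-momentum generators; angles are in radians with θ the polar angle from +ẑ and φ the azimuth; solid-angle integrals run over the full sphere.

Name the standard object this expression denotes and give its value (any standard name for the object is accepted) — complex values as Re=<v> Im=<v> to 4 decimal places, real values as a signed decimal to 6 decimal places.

Wigner D-matrix element, Re=-0.0318 Im=0.5027

This is a Wigner D-matrix element — the rotation-matrix element ⟨l m'| R(α,β,γ) |l m⟩ in the angular-momentum basis.
D^2_{0,-1}(4.7663,1.0878,4.7756) = e^{-i·0·4.7663}·d^2_{0,-1}(1.0878)·e^{-i·-1·4.7756}. Compute d first:
Half-angle: c=0.855697, s=0.517477. N=√(2·2·1·6)=4.898979
Admissible k: 0..1 (factorial args all ≥0)
  k=0: (−1)^1·4.8990/(2)·0.8557^3·0.5175^1 = -0.794194
  k=1: (−1)^2·4.8990/(2)·0.8557^1·0.5175^3 = +0.290449
d^2_{0,-1}(1.0878) = -0.794194 +0.290449 = -0.503746
Attach z-rotation phases: D = e^{-i(0)(4.7663)}·(-0.503746)·e^{-i(-1)(4.7756)} = -0.031821+0.502740i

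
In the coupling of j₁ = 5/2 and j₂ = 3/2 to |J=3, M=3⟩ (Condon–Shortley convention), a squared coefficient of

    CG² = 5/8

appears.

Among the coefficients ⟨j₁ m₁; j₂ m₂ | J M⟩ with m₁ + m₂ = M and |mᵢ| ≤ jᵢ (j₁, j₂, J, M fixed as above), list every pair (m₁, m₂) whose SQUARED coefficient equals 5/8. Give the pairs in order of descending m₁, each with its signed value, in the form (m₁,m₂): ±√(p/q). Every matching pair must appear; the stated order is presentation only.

Admissible pairs with m₁+m₂ = M = 3: (3/2,3/2), (5/2,1/2)
  (m₁,m₂)=(5/2,1/2): CG² = 5/8, CG = +√(5/8)   ← matches the target
  (m₁,m₂)=(3/2,3/2): CG² = 3/8, CG = −√(3/8)
Pairs with CG² = 5/8: (5/2,1/2): +√(5/8)

(5/2,1/2): +√(5/8)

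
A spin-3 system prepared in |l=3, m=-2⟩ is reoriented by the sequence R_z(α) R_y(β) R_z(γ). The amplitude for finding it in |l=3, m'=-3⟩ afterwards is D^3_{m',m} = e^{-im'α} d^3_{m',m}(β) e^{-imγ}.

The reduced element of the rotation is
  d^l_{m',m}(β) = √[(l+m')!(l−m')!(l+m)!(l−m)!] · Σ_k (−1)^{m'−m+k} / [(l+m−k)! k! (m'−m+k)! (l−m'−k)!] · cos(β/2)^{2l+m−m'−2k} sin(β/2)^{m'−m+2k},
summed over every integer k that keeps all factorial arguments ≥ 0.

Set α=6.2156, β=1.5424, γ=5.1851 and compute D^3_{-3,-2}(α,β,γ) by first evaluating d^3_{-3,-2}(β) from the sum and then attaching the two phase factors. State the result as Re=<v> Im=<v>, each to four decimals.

Re=-0.2385 Im=-0.2189

First d^3_{-3,-2}(β=1.5424), then the phase factors e^{-i(-3)α} and e^{-i(-2)γ}:
c=cos(1.542400/2)=0.717075, s=sin(1.542400/2)=0.696996; N=√[1·720·1·120]=293.938769
Admissible k: 1..1 (factorial args all ≥0)
  k=1: (−1)^0·293.9388/(120)·0.7171^5·0.6970^1 = +0.323689
d^3_{-3,-2}(1.5424) = +0.323689
Attach z-rotation phases: D = e^{-i(-3)(6.2156)}·(+0.323689)·e^{-i(-2)(5.1851)} = -0.238452-0.218896i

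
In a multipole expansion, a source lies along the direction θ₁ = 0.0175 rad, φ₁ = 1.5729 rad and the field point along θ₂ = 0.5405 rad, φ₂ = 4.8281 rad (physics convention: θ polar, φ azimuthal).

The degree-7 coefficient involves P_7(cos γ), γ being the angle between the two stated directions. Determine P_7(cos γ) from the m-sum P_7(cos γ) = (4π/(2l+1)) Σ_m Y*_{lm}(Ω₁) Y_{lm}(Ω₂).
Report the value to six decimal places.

-0.388326

Term-by-term m-sum for l=7 (normalisation 4π/15 = 0.837758):
  m=-7: Y*=0.00000 - 0.00000j  Y=-0.00346 - 0.00329j  product -0.00000 + 0.00000j
  m=-6: Y*=-0.00000 - 0.00000j  Y=-0.02289 + 0.01905j  product 0.00000 - 0.00000j
  m=-5: Y*=-0.00000 + 0.00000j  Y=0.06194 + 0.09484j  product -0.00000 + 0.00000j
  m=-4: Y*=0.00000 + 0.00000j  Y=0.25886 - 0.12917j  product 0.00000 - 0.00000j
  m=-3: Y*=0.00000 - 0.00005j  Y=-0.16294 - 0.45037j  product -0.00002 + 0.00001j
  m=-2: Y*=-0.00230 - 0.00001j  Y=-0.39500 + 0.09308j  product 0.00091 - 0.00021j
  m=-1: Y*=-0.00015 + 0.07139j  Y=-0.01071 - 0.09214j  product 0.00658 - 0.00075j
  m=+0: Y*=1.08787 + 0.00000j  Y=-0.43982 + 0.00000j  product -0.47846 + 0.00000j
  m=+1: Y*=0.00015 + 0.07139j  Y=0.01071 - 0.09214j  product 0.00658 + 0.00075j
  m=+2: Y*=-0.00230 + 0.00001j  Y=-0.39500 - 0.09308j  product 0.00091 + 0.00021j
  m=+3: Y*=-0.00000 - 0.00005j  Y=0.16294 - 0.45037j  product -0.00002 - 0.00001j
  m=+4: Y*=0.00000 - 0.00000j  Y=0.25886 + 0.12917j  product 0.00000 + 0.00000j
  m=+5: Y*=0.00000 + 0.00000j  Y=-0.06194 + 0.09484j  product -0.00000 - 0.00000j
  m=+6: Y*=-0.00000 + 0.00000j  Y=-0.02289 - 0.01905j  product 0.00000 + 0.00000j
  m=+7: Y*=-0.00000 - 0.00000j  Y=0.00346 - 0.00329j  product -0.00000 - 0.00000j
Total Σ_m = -0.46353 - 0.00000j. Multiply by 0.837758: -0.38833 - 0.00000j. P_7(cos γ) = -0.388326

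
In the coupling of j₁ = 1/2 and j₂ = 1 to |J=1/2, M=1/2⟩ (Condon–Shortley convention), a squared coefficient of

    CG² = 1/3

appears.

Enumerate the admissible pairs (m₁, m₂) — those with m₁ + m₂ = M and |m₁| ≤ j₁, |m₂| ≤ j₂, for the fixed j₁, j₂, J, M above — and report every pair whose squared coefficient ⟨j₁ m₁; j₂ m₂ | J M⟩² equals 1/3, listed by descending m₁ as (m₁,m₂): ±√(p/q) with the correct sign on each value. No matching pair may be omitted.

Admissible pairs with m₁+m₂ = M = 1/2: (-1/2,1), (1/2,0)
  (m₁,m₂)=(1/2,0): CG² = 1/3, CG = +√(1/3)   ← matches the target
  (m₁,m₂)=(-1/2,1): CG² = 2/3, CG = −√(2/3)
Pairs with CG² = 1/3: (1/2,0): +√(1/3)

(1/2,0): +√(1/3)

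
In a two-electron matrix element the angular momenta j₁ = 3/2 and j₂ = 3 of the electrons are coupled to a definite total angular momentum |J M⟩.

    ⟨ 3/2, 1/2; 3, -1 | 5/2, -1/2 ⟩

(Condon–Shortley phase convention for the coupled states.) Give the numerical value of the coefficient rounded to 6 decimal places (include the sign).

-0.119523  (= −√(1/70))

triangle: 2!*1!*4!/8! = 48/40320
(j±m)!: 2!*1!*2!*4!*2!*3! = 1152
prefactor² = (2J+1)*Δ*N² = 288/35
  k=0: +1/(0!*2!*1!*2!*0!*2!) = 1/8
  k=1: −1/(1!*1!*0!*1!*1!*3!) = -1/6
Σ = -1/24  ⇒  CG² = 288/35*(-1/24)² = 1/70
CG = −√(1/70) = -0.119523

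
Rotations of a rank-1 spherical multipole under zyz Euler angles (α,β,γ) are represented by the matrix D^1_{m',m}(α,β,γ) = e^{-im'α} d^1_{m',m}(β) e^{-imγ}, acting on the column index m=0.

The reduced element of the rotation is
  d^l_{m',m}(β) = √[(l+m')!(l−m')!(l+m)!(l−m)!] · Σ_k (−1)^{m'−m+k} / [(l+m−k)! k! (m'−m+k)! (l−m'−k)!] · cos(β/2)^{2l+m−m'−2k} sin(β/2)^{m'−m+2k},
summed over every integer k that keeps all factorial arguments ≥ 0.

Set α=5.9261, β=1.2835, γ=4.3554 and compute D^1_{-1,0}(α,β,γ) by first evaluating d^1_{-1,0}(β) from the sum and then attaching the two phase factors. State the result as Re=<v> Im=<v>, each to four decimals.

Split into d^1_{-1,0}(β=1.2835) × two z-phases.
With c≡cos(β/2)=0.801049 and s≡sin(β/2)=0.598598, N=[1·2·1·1]^{1/2}=1.414214
Admissible k: 1..1 (factorial args all ≥0)
  k=1: (−1)^0·1.4142/(1)·0.8010^1·0.5986^1 = +0.678125
d^1_{-1,0}(1.2835) = +0.678125
Phases: e^{-i·(-1)·5.9261}=+0.936920-0.349545i, e^{-i·(0)·4.3554}=+1.000000+0.000000i ⇒ D=+0.635349-0.237035i

Re=0.6353 Im=-0.2370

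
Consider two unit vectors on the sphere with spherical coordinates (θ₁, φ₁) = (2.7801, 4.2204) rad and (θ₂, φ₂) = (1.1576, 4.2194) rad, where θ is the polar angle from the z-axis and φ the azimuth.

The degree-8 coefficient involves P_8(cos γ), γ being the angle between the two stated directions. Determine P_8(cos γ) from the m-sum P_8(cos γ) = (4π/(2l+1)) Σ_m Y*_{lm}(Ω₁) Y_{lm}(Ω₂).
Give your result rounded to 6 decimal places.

0.247530

Expand P_8 via completeness: Σ_{m} conj(Y_{8,m}) at Ω₁ times Y_{8,m} at Ω₂ —
  [-8]  conj(Y_{8,-8})(Ω₁) = (-0.000088, 0.000090) ; Y_{8,-8}(Ω₂) = (-0.177314, -0.183419) ; Δ = (0.000032, 0.000000)
  [-7]  conj(Y_{8,-7})(Ω₁) = (0.000397, 0.001274) ; Y_{8,-7}(Ω₂) = (-0.136199, 0.426170) ; Δ = (-0.000597, -0.000004)
  [-6]  conj(Y_{8,-6})(Ω₁) = (0.008771, 0.001684) ; Y_{8,-6}(Ω₂) = (0.309781, -0.057542) ; Δ = (0.002814, 0.000017)
  [-5]  conj(Y_{8,-5})(Ω₁) = (0.026846, -0.033087) ; Y_{8,-5}(Ω₂) = (0.076604, 0.095382) ; Δ = (0.005212, 0.000026)
  [-4]  conj(Y_{8,-4})(Ω₁) = (-0.057341, -0.136705) ; Y_{8,-4}(Ω₂) = (0.139618, -0.329162) ; Δ = (-0.053004, -0.000212)
  [-3]  conj(Y_{8,-3})(Ω₁) = (-0.363617, -0.034585) ; Y_{8,-3}(Ω₂) = (-0.047813, 0.004403) ; Δ = (0.017538, 0.000053)
  [-2]  conj(Y_{8,-2})(Ω₁) = (-0.316783, 0.476396) ; Y_{8,-2}(Ω₂) = (-0.179615, -0.271290) ; Δ = (0.186140, 0.000372)
  [-1]  conj(Y_{8,-1})(Ω₁) = (0.174176, 0.324987) ; Y_{8,-1}(Ω₂) = (-0.054341, 0.101150) ; Δ = (-0.042337, -0.000042)
  [+0]  conj(Y_{8,0})(Ω₁) = (-0.334254, -0.000000) ; Y_{8,0}(Ω₂) = (-0.308944, 0.000000) ; Δ = (0.103266, 0.000000)
  [+1]  conj(Y_{8,1})(Ω₁) = (-0.174176, 0.324987) ; Y_{8,1}(Ω₂) = (0.054341, 0.101150) ; Δ = (-0.042337, 0.000042)
  [+2]  conj(Y_{8,2})(Ω₁) = (-0.316783, -0.476396) ; Y_{8,2}(Ω₂) = (-0.179615, 0.271290) ; Δ = (0.186140, -0.000372)
  [+3]  conj(Y_{8,3})(Ω₁) = (0.363617, -0.034585) ; Y_{8,3}(Ω₂) = (0.047813, 0.004403) ; Δ = (0.017538, -0.000053)
  [+4]  conj(Y_{8,4})(Ω₁) = (-0.057341, 0.136705) ; Y_{8,4}(Ω₂) = (0.139618, 0.329162) ; Δ = (-0.053004, 0.000212)
  [+5]  conj(Y_{8,5})(Ω₁) = (-0.026846, -0.033087) ; Y_{8,5}(Ω₂) = (-0.076604, 0.095382) ; Δ = (0.005212, -0.000026)
  [+6]  conj(Y_{8,6})(Ω₁) = (0.008771, -0.001684) ; Y_{8,6}(Ω₂) = (0.309781, 0.057542) ; Δ = (0.002814, -0.000017)
  [+7]  conj(Y_{8,7})(Ω₁) = (-0.000397, 0.001274) ; Y_{8,7}(Ω₂) = (0.136199, 0.426170) ; Δ = (-0.000597, 0.000004)
  [+8]  conj(Y_{8,8})(Ω₁) = (-0.000088, -0.000090) ; Y_{8,8}(Ω₂) = (-0.177314, 0.183419) ; Δ = (0.000032, -0.000000)
Accumulated sum (0.334863, 0.000000); after 4π/(2l+1) scaling, (0.247530, 0.000000) ⇒ P_8 = 0.247530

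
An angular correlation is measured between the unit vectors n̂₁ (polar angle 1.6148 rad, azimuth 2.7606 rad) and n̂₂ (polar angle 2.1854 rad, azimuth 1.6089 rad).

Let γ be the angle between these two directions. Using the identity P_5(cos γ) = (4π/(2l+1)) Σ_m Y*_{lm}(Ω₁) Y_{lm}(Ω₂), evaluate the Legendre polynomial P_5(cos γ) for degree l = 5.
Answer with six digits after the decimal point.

Addition theorem: P_5(cos γ) = (4π/11) Σ_m Y*_{lm}(Ω₁) Y_{lm}(Ω₂), m = −5…5:
  term(m=-5) = 0.06754 - 0.03909j   from Y*(Ω₁)=0.15149 + 0.43634j, Y(Ω₂)=-0.03199 - 0.16589j
  term(m=-4) = -0.00256 - 0.02412j   from Y*(Ω₁)=-0.00301 + 0.06424j, Y(Ω₂)=-0.37271 + 0.05725j
  term(m=-3) = 0.12120 + 0.03929j   from Y*(Ω₁)=0.14062 - 0.30839j, Y(Ω₂)=0.04288 + 0.37346j
  term(m=-2) = -0.00008 + 0.00009j   from Y*(Ω₁)=0.05352 - 0.05107j, Y(Ω₂)=-0.00161 + 0.00012j
  term(m=-1) = -0.04420 - 0.09922j   from Y*(Ω₁)=-0.28900 + 0.11577j, Y(Ω₂)=0.01329 + 0.34864j
  term(m=+0) = -0.00676 + 0.00000j   from Y*(Ω₁)=-0.07647 + 0.00000j, Y(Ω₂)=0.08835 + 0.00000j
  term(m=+1) = -0.04420 + 0.09922j   from Y*(Ω₁)=0.28900 + 0.11577j, Y(Ω₂)=-0.01329 + 0.34864j
  term(m=+2) = -0.00008 - 0.00009j   from Y*(Ω₁)=0.05352 + 0.05107j, Y(Ω₂)=-0.00161 - 0.00012j
  term(m=+3) = 0.12120 - 0.03929j   from Y*(Ω₁)=-0.14062 - 0.30839j, Y(Ω₂)=-0.04288 + 0.37346j
  term(m=+4) = -0.00256 + 0.02412j   from Y*(Ω₁)=-0.00301 - 0.06424j, Y(Ω₂)=-0.37271 - 0.05725j
  term(m=+5) = 0.06754 + 0.03909j   from Y*(Ω₁)=-0.15149 + 0.43634j, Y(Ω₂)=0.03199 - 0.16589j
Σ over m = 0.27705 - 0.00000j; ×(4π/11) → 0.31650 - 0.00000j. Real part: 0.316496

0.316496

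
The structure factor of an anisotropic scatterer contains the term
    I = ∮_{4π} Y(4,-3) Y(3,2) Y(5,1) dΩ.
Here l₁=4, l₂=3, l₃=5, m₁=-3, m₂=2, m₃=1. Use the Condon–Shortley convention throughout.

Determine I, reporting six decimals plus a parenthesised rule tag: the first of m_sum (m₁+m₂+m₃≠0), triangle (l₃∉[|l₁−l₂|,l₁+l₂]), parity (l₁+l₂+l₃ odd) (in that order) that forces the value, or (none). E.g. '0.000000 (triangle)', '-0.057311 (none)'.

m-sum 0 ✓  L=12 even ✓  1≤5≤7 ✓
Π(2lᵢ+1) = 9×7×11 = 693
triangle coeff Δ(4,3,5) = 1/180180
Σ_t [0,2]: t=0:+1/576 t=1:−1/144 t=2:+1/576 = -1/288
(3j)²=20/1001 [(4 3 5; 0 0 0)], sign=+1
Σ_t [1,2]: t=1:−1/17280 t=2:+1/1440 = 11/17280
(3j)²=11/468 [(4 3 5; -3 2 1)], sign=+1
⇒ 4πI² = 55/169
I = (+1)√(55/169/(4π)) = 0.16092854
No selection rule forces the value: the integral is nonzero (none).

0.160929 (none)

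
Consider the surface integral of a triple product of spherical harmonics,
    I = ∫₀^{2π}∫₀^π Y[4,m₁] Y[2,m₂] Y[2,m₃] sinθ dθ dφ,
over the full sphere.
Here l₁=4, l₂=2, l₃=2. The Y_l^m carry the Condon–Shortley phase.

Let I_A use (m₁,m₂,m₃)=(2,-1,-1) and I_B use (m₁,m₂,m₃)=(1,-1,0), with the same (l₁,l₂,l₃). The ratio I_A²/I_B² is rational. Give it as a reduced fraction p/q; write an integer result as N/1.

4/3

Shared (l₁,l₂,l₃)=(4,2,2): N and (l;000)² cancel in I_A²/I_B².
A: Δ = 4!·4!·0!/9! = 1/630; Racah Σ t=1..1: t=1:−1/36 = -1/36; ⇒ 3j(4 2 2; 2 -1 -1)² = 4/63, sgn +1
B: Δ = 4!·4!·0!/9! = 1/630; Racah Σ t=1..1: t=1:−1/24 = -1/24; ⇒ 3j(4 2 2; 1 -1 0)² = 1/21, sgn -1
I_A²/I_B² = (4/63)/(1/21) = 4/3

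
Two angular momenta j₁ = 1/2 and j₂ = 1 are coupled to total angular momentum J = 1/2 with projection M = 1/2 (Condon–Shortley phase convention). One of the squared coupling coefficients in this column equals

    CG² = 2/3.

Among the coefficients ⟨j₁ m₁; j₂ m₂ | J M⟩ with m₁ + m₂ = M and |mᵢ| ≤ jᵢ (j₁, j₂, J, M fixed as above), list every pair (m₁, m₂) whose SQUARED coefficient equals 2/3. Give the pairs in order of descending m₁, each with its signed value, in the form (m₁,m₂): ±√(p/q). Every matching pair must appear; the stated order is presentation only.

(-1/2,1): −√(2/3)

Admissible pairs with m₁+m₂ = M = 1/2: (-1/2,1), (1/2,0)
  (m₁,m₂)=(1/2,0): CG² = 1/3, CG = +√(1/3)
  (m₁,m₂)=(-1/2,1): CG² = 2/3, CG = −√(2/3)   ← matches the target
Pairs with CG² = 2/3: (-1/2,1): −√(2/3)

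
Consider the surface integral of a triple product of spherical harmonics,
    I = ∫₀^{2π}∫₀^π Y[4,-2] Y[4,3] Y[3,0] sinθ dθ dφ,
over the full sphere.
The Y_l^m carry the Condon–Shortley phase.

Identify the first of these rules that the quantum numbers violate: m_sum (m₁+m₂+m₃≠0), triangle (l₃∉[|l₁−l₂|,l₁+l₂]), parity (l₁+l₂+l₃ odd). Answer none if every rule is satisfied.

Σmᵢ = 1  ✗
l₃∈[|l₁−l₂|,l₁+l₂]=[0,8], have l₃=3
Σlᵢ = 11 ⇒ odd

m_sum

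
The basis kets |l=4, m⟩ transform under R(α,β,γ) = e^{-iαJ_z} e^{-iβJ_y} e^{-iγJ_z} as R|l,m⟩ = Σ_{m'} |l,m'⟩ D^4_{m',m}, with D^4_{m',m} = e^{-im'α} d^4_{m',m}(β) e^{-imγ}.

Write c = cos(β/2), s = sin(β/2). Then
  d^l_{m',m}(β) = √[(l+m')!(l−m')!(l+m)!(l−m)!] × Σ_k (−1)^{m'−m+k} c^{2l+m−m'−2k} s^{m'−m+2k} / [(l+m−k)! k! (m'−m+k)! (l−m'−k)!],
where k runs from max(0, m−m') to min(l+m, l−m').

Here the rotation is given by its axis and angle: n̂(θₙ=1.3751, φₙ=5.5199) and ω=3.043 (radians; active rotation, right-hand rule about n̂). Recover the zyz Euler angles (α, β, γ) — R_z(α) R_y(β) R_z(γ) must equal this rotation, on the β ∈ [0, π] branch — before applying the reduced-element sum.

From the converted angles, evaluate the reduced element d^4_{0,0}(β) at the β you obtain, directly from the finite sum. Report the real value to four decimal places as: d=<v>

d=0.3332

Axis–angle → zyz. n̂ = (sinθₙcosφₙ, sinθₙsinφₙ, cosθₙ) = (+0.708777, -0.678104, +0.194450), ω = 3.0430.
R = I cosω + sinω [n̂]ₓ + (1−cosω) n̂n̂ᵀ gives
  R = [+0.007146, -0.978055, +0.208226; -0.939774, -0.077727, -0.332841; +0.341721, -0.193307, -0.919706]
β = atan2(√(R₁₃²+R₂₃²), R₃₃) = 2.738127; α = atan2(R₂₃, R₁₃) mod 2π = 5.271421; γ = atan2(R₃₂, −R₃₁) mod 2π = 3.656399
d^4_{0,0}(β=2.7381) via the finite sum:
c=cos(2.738127/2)=0.200367, s=sin(2.738127/2)=0.979721; N=√[24·24·24·24]=576.000000
The bounds max(0,m−m')=0 and min(l+m,l−m')=4 give 5 terms
  k=0: (−1)^0·576.0000/(576)·0.2004^8·0.9797^0 = +0.000003
  k=1: (−1)^1·576.0000/(36)·0.2004^6·0.9797^2 = -0.000994
  k=2: (−1)^2·576.0000/(16)·0.2004^4·0.9797^4 = +0.053459
  k=3: (−1)^3·576.0000/(36)·0.2004^2·0.9797^6 = -0.568051
  k=4: (−1)^4·576.0000/(576)·0.2004^0·0.9797^8 = +0.848826
d^4_{0,0}(2.7381) = +0.000003 -0.000994 +0.053459 -0.568051 +0.848826 = +0.333243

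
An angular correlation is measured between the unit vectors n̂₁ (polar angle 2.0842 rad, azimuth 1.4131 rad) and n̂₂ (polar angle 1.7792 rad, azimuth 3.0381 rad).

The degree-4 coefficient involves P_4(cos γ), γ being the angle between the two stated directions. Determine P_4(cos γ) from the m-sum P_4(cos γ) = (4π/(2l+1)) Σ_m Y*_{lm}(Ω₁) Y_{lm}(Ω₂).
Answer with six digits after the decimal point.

Term-by-term m-sum for l=4 (normalisation 4π/9 = 1.396263):
  m=-4: (0.205755, -0.150267) × (0.371208, 0.163094) = (0.100886, -0.022223)  (running Σ = (0.100886, -0.022223))
  m=-3: (0.185136, 0.361694) × (0.230924, 0.074093) = (0.015953, 0.097241)  (running Σ = (0.116839, 0.075018))
  m=-2: (-0.166156, 0.054214) × (-0.219468, -0.046087) = (0.038965, -0.004241)  (running Σ = (0.155803, 0.070778))
  m=-1: (0.041685, 0.262140) × (-0.257210, -0.026715) = (-0.003719, -0.068539)  (running Σ = (0.152085, 0.002239))
  m=0: (-0.232738, -0.000000) × (0.188291, 0.000000) = (-0.043822, -0.000000)  (running Σ = (0.108262, 0.002239))
  m=1: (-0.041685, 0.262140) × (0.257210, -0.026715) = (-0.003719, 0.068539)  (running Σ = (0.104544, 0.070778))
  m=2: (-0.166156, -0.054214) × (-0.219468, 0.046087) = (0.038965, 0.004241)  (running Σ = (0.143508, 0.075018))
  m=3: (-0.185136, 0.361694) × (-0.230924, 0.074093) = (0.015953, -0.097241)  (running Σ = (0.159461, -0.022223))
  m=4: (0.205755, 0.150267) × (0.371208, -0.163094) = (0.100886, 0.022223)  (running Σ = (0.260347, -0.000000))
Σ over m = (0.260347, -0.000000); ×(4π/9) → (0.363513, -0.000000). Real part: 0.363513

0.363513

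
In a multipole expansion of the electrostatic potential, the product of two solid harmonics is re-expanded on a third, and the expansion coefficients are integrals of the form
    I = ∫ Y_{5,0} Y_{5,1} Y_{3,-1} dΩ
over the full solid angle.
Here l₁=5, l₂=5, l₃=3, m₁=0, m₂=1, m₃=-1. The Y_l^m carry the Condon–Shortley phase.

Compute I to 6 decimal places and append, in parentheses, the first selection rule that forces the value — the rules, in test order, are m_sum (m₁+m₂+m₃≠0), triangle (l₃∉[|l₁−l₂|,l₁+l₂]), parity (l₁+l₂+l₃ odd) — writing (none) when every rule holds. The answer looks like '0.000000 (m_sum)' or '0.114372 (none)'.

0.000000 (parity)

l₁+l₂+l₃=13 is odd: 3j(l;000)=0 ⇒ I=0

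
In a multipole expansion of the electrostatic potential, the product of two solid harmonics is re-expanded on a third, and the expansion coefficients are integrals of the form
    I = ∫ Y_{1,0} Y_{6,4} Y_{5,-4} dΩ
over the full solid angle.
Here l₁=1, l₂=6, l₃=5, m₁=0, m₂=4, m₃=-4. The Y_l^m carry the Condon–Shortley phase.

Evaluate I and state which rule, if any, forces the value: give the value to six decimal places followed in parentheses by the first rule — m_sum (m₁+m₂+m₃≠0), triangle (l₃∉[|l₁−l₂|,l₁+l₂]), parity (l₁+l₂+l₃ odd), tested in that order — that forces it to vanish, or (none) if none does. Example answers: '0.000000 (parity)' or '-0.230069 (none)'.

Checks pass: Σm=0; 12 even; l₃=5∈[5,7].
(2·1+1)(2·6+1)(2·5+1) = 429
Δ: 2! 0! 10! / 13! → 1/858
sum: t=1:−1/14400 = -1/14400
3j²(1 6 5; 0 0 0) = Δ·Π!·Σ² = 6/143  (sign +1)
sum: t=1:−1/362880 = -1/362880
3j²(1 6 5; 0 4 -4) = Δ·Π!·Σ² = 10/429  (sign +1)
combine: 4πI² = 429·6/143·10/429 = 60/143
take √, sign +1: I = 0.18272698
No selection rule forces the value: the integral is nonzero (none).

0.182727 (none)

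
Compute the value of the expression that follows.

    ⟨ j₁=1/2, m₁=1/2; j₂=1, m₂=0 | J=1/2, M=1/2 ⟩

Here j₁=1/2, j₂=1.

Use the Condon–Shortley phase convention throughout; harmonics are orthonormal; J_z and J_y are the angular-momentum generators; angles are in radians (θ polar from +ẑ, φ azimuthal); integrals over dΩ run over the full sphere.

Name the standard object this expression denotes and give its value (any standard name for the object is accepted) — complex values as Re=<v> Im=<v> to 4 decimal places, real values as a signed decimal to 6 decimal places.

Clebsch–Gordan coefficient, +√(1/3) ≈ +0.577350

This is a Clebsch–Gordan (vector-coupling) coefficient.
triangle: 1!·0!·1!/3! = 1/6
(j±m)!: 1!·0!·1!·1!·1!·0! = 1
prefactor² = (2J+1)·Δ·N² = 1/3
  k=0: +1/(0!·1!·0!·1!·0!·0!) = 1
Σ = 1  ⇒  CG² = 1/3·1² = 1/3
CG = +√(1/3) = +0.577350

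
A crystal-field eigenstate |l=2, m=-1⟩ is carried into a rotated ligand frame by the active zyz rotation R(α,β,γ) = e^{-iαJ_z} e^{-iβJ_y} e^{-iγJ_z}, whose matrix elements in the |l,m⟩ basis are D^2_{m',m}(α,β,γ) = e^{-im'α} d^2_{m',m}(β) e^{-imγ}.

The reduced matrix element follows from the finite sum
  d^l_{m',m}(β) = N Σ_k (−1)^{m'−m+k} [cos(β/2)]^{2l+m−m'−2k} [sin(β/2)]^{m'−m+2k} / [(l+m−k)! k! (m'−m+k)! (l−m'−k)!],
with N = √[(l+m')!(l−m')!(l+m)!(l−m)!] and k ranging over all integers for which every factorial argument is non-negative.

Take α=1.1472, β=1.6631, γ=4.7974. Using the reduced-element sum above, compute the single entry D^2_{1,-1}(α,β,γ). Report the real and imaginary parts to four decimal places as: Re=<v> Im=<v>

Re=-0.3890 Im=-0.2169

Split into d^2_{1,-1}(β=1.6631) × two z-phases.
With c≡cos(β/2)=0.673731 and s≡sin(β/2)=0.738977, N=[6·1·1·6]^{1/2}=6.000000
k∈{0,1} keeps every argument non-negative
  k=0: (−1)^2·6.0000/(2)·0.6737^2·0.7390^2 = +0.743628
  k=1: (−1)^3·6.0000/(6)·0.6737^0·0.7390^4 = -0.298210
d^2_{1,-1}(1.6631) = +0.743628 -0.298210 = +0.445418
D = (+0.411042-0.911617i)·(+0.445418)·(+0.084909-0.996389i) = -0.389038-0.216901i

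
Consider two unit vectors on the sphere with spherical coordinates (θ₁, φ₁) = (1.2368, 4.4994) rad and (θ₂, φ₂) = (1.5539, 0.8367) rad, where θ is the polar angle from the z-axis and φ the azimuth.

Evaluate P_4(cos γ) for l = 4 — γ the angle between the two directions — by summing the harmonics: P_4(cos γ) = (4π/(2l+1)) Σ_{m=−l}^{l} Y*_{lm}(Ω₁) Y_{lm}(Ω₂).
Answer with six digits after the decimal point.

Term-by-term m-sum for l=4 (normalisation 4π/9 = 1.396263):
  [-4]  conj(Y_{4,-4})(Ω₁) = (0.232144, -0.265302) ; Y_{4,-4}(Ω₂) = (-0.433000, 0.090123) ; Δ = (-0.076609, 0.135798)
  [-3]  conj(Y_{4,-3})(Ω₁) = (0.206337, 0.277731) ; Y_{4,-3}(Ω₂) = (-0.017062, -0.012479) ; Δ = (-0.000055, -0.007314)
  [-2]  conj(Y_{4,-2})(Ω₁) = (0.067356, -0.030564) ; Y_{4,-2}(Ω₂) = (0.034185, 0.332004) ; Δ = (0.012450, 0.021318)
  [-1]  conj(Y_{4,-1})(Ω₁) = (0.069615, 0.321891) ; Y_{4,-1}(Ω₂) = (-0.016051, 0.017789) ; Δ = (-0.006843, -0.003928)
  [+0]  conj(Y_{4,0})(Ω₁) = (0.019064, -0.000000) ; Y_{4,0}(Ω₂) = (0.316451, 0.000000) ; Δ = (0.006033, 0.000000)
  [+1]  conj(Y_{4,1})(Ω₁) = (-0.069615, 0.321891) ; Y_{4,1}(Ω₂) = (0.016051, 0.017789) ; Δ = (-0.006843, 0.003928)
  [+2]  conj(Y_{4,2})(Ω₁) = (0.067356, 0.030564) ; Y_{4,2}(Ω₂) = (0.034185, -0.332004) ; Δ = (0.012450, -0.021318)
  [+3]  conj(Y_{4,3})(Ω₁) = (-0.206337, 0.277731) ; Y_{4,3}(Ω₂) = (0.017062, -0.012479) ; Δ = (-0.000055, 0.007314)
  [+4]  conj(Y_{4,4})(Ω₁) = (0.232144, 0.265302) ; Y_{4,4}(Ω₂) = (-0.433000, -0.090123) ; Δ = (-0.076609, -0.135798)
Σ over m = (-0.136081, 0.000000); ×(4π/9) → (-0.190005, 0.000000). Real part: -0.190005

-0.190005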